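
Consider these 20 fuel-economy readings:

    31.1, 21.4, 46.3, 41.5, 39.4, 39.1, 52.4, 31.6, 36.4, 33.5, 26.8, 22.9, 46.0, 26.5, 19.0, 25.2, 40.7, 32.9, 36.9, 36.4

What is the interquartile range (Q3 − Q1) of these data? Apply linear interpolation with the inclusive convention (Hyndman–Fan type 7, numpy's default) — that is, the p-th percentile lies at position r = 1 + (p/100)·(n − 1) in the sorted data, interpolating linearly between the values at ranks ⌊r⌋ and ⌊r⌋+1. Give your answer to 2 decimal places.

13.00

Sorted: 19.0, 21.4, 22.9, 25.2, 26.5, 26.8, 31.1, 31.6, 32.9, 33.5, 36.4, 36.4, 36.9, 39.1, 39.4, 40.7, 41.5, 46.0, 46.3, 52.4.
n = 20.
P25: r = 5.75; ranks 5–6 are 26.5, 26.8; interpolating gives 26.725.
P75: r = 15.25; ranks 15–16 are 39.4, 40.7; interpolating gives 39.725.
Difference: 39.725 − 26.725 = 13.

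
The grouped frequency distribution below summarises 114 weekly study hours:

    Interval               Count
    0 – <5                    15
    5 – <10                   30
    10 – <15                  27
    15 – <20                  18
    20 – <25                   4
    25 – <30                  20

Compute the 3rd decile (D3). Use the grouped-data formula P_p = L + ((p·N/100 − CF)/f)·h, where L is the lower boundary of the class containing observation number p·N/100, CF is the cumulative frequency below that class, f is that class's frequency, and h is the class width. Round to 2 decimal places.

N = 114; target position k = 30/100 · 114 = 34.2.
Cumulative frequencies: 15, 45, 72, 90, 94, 114.
Observation 34.2 falls in the class 5 – <10.
L = 5, CF = 15, f = 30, h = 5.
P30 = 5 + ((34.2 − 15)/30)·5 = 5 + 3.2 = 8.2.

8.20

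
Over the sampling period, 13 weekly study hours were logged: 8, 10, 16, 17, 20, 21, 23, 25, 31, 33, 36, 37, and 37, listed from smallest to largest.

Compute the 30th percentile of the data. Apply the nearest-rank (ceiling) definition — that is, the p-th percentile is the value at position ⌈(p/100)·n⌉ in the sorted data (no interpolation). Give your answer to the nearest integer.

17

n = 13.
Position = ⌈30/100 · 13⌉ = ⌈3.9⌉ = 4.
The value at rank 4 is 17.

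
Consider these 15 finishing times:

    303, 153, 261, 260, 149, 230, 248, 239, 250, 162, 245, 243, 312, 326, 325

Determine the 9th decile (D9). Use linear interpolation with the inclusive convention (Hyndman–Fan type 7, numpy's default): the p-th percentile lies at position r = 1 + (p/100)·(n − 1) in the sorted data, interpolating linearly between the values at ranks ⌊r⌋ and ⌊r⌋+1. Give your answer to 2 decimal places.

319.80

Sorted: 149, 153, 162, 230, 239, 243, 245, 248, 250, 260, 261, 303, 312, 325, 326.
n = 15.
r = 1 + (90/100)·(15 − 1) = 1 + 12.6 = 13.6.
Rank 13 is 312 and rank 14 is 325.
Interpolate: 312 + 0.6·(325 − 312) = 312 + 0.6·13 = 319.8.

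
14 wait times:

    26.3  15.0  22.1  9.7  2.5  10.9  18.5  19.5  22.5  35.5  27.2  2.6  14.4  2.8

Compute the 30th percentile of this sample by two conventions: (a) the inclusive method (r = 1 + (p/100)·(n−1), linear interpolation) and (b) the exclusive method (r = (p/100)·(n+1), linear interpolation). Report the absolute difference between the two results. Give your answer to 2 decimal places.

Sorted: 2.5, 2.6, 2.8, 9.7, 10.9, 14.4, 15.0, 18.5, 19.5, 22.1, 22.5, 26.3, 27.2, 35.5.
n = 14.
(a) r = 4.9; between ranks 4 (9.7) and 5 (10.9): 10.78.
(b) r = 4.5; between ranks 4 (9.7) and 5 (10.9): 10.3.
|10.78 − 10.3| = 0.48.

0.48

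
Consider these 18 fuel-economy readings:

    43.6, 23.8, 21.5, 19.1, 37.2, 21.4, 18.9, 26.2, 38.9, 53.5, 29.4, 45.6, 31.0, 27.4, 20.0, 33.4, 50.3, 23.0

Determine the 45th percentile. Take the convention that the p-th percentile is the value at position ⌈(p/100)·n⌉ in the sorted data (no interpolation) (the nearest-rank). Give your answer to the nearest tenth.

Sorted: 18.9, 19.1, 20.0, 21.4, 21.5, 23.0, 23.8, 26.2, 27.4, 29.4, 31.0, 33.4, 37.2, 38.9, 43.6, 45.6, 50.3, 53.5.
n = 18.
Position = ⌈45/100 · 18⌉ = ⌈8.1⌉ = 9.
The value at rank 9 is 27.4.

27.4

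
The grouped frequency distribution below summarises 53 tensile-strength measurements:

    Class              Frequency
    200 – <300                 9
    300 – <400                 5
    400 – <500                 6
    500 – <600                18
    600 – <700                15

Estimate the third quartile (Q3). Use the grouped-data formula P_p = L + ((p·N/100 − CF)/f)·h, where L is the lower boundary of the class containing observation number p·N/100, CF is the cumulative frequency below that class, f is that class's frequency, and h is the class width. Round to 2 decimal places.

N = 53; target position k = 75/100 · 53 = 39.75.
Cumulative frequencies: 9, 14, 20, 38, 53.
Observation 39.75 falls in the class 600 – <700.
L = 600, CF = 38, f = 15, h = 100.
P75 = 600 + ((39.75 − 38)/15)·100 = 600 + 11.6667 = 611.667.

611.67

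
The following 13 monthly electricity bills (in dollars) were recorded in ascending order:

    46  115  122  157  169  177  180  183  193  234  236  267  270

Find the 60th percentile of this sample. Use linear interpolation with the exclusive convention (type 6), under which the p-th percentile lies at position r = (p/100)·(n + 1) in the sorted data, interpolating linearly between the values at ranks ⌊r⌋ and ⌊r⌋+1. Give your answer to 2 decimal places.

187.00

n = 13.
r = (60/100)·(13 + 1) = 8.4.
Rank 8 is 183 and rank 9 is 193.
Interpolate: 183 + 0.4·(193 − 183) = 183 + 0.4·10 = 187.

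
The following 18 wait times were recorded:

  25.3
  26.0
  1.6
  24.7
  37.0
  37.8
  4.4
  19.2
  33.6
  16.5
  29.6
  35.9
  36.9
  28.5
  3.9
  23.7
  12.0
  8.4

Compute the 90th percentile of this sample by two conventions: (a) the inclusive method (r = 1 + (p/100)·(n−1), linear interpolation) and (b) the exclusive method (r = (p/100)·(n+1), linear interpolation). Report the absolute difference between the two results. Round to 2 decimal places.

0.15

Sorted: 1.6, 3.9, 4.4, 8.4, 12.0, 16.5, 19.2, 23.7, 24.7, 25.3, 26.0, 28.5, 29.6, 33.6, 35.9, 36.9, 37.0, 37.8.
n = 18.
(a) r = 16.3; between ranks 16 (36.9) and 17 (37.0): 36.93.
(b) r = 17.1; between ranks 17 (37.0) and 18 (37.8): 37.08.
|36.93 − 37.08| = 0.15.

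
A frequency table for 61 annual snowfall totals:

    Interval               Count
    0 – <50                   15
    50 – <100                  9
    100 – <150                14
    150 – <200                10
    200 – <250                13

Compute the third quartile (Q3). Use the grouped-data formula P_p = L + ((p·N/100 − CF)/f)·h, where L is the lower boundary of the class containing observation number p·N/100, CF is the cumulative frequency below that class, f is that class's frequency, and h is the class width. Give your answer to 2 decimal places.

N = 61; target position k = 75/100 · 61 = 45.75.
Cumulative frequencies: 15, 24, 38, 48, 61.
Observation 45.75 falls in the class 150 – <200.
L = 150, CF = 38, f = 10, h = 50.
P75 = 150 + ((45.75 − 38)/10)·50 = 150 + 38.75 = 188.75.

188.75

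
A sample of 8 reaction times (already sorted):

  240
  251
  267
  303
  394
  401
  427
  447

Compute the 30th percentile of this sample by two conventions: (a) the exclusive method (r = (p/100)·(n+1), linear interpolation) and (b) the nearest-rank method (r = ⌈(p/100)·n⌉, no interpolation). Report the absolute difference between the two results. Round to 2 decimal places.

4.80

n = 8.
(a) r = 2.7; between ranks 2 (251) and 3 (267): 262.2.
(b) the nearest-rank method: rank 3 → 267.
|262.2 − 267| = 4.8.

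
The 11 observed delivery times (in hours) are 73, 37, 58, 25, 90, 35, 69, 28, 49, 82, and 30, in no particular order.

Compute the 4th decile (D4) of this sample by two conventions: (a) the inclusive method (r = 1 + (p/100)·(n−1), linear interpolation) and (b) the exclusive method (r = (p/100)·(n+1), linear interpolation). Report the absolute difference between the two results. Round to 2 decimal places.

Sorted: 25, 28, 30, 35, 37, 49, 58, 69, 73, 82, 90.
n = 11.
(a) r = 5 → value at rank 5 = 37.
(b) r = 4.8; between ranks 4 (35) and 5 (37): 36.6.
|37 − 36.6| = 0.4.

0.40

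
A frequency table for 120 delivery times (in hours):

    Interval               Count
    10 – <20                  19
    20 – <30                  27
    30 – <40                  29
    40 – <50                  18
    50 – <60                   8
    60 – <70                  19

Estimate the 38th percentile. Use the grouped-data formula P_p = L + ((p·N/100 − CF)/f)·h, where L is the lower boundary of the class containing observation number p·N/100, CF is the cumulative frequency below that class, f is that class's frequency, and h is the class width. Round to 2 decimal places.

29.85

N = 120; target position k = 38/100 · 120 = 45.6.
Cumulative frequencies: 19, 46, 75, 93, 101, 120.
Observation 45.6 falls in the class 20 – <30.
L = 20, CF = 19, f = 27, h = 10.
P38 = 20 + ((45.6 − 19)/27)·10 = 20 + 9.85185 = 29.8519.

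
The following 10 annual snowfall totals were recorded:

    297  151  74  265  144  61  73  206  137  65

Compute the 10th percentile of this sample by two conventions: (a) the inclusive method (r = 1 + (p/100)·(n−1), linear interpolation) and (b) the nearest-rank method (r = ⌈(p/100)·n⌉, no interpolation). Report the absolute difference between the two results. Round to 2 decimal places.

Sorted: 61, 65, 73, 74, 137, 144, 151, 206, 265, 297.
n = 10.
(a) r = 1.9; between ranks 1 (61) and 2 (65): 64.6.
(b) the nearest-rank method: rank 1 → 61.
|64.6 − 61| = 3.6.

3.60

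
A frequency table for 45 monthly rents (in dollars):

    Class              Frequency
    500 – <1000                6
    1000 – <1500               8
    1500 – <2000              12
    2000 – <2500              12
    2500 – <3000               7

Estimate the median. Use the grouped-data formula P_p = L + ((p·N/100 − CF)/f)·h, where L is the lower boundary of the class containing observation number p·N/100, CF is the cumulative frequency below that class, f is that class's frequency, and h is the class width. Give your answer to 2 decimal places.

1854.17

N = 45; target position k = 50/100 · 45 = 22.5.
Cumulative frequencies: 6, 14, 26, 38, 45.
Observation 22.5 falls in the class 1500 – <2000.
L = 1500, CF = 14, f = 12, h = 500.
P50 = 1500 + ((22.5 − 14)/12)·500 = 1500 + 354.167 = 1854.17.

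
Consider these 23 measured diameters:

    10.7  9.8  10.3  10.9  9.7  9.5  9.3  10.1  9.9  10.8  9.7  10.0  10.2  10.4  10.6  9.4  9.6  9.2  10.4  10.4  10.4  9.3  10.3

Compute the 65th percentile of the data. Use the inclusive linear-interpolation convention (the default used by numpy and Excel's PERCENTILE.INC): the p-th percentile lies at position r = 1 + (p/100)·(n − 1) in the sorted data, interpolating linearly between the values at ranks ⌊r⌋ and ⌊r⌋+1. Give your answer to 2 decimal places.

10.33

Sorted: 9.2, 9.3, 9.3, 9.4, 9.5, 9.6, 9.7, 9.7, 9.8, 9.9, 10.0, 10.1, 10.2, 10.3, 10.3, 10.4, 10.4, 10.4, 10.4, 10.6, 10.7, 10.8, 10.9.
n = 23.
r = 1 + (65/100)·(23 − 1) = 1 + 14.3 = 15.3.
Rank 15 is 10.3 and rank 16 is 10.4.
Interpolate: 10.3 + 0.3·(10.4 − 10.3) = 10.3 + 0.3·0.1 = 10.33.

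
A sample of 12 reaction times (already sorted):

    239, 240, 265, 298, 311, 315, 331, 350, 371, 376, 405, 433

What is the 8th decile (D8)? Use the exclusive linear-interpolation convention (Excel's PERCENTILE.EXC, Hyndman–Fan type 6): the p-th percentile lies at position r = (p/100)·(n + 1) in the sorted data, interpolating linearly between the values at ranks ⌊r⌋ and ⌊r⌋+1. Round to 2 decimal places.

387.60

n = 12.
r = (80/100)·(12 + 1) = 10.4.
Rank 10 is 376 and rank 11 is 405.
Interpolate: 376 + 0.4·(405 − 376) = 376 + 0.4·29 = 387.6.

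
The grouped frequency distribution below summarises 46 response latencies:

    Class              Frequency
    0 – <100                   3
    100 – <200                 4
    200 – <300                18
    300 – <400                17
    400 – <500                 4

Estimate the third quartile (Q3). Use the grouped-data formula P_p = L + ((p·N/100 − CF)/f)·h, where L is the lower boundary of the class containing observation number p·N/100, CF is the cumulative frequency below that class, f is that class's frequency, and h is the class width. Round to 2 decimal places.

355.88

N = 46; target position k = 75/100 · 46 = 34.5.
Cumulative frequencies: 3, 7, 25, 42, 46.
Observation 34.5 falls in the class 300 – <400.
L = 300, CF = 25, f = 17, h = 100.
P75 = 300 + ((34.5 − 25)/17)·100 = 300 + 55.8824 = 355.882.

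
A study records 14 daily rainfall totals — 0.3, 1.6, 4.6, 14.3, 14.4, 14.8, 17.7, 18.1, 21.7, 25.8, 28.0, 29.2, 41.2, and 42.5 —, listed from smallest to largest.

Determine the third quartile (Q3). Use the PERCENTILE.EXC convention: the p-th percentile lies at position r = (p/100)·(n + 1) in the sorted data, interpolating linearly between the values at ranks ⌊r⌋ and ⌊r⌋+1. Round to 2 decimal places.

n = 14.
r = (75/100)·(14 + 1) = 11.25.
Rank 11 is 28.0 and rank 12 is 29.2.
Interpolate: 28.0 + 0.25·(29.2 − 28.0) = 28.0 + 0.25·1.2 = 28.3.

28.30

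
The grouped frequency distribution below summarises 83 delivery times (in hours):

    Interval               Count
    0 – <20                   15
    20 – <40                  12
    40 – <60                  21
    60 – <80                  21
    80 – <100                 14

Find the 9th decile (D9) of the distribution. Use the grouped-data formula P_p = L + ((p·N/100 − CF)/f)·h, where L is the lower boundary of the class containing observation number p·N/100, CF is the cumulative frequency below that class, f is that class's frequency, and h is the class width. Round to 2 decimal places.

88.14

N = 83; target position k = 90/100 · 83 = 74.7.
Cumulative frequencies: 15, 27, 48, 69, 83.
Observation 74.7 falls in the class 80 – <100.
L = 80, CF = 69, f = 14, h = 20.
P90 = 80 + ((74.7 − 69)/14)·20 = 80 + 8.14286 = 88.1429.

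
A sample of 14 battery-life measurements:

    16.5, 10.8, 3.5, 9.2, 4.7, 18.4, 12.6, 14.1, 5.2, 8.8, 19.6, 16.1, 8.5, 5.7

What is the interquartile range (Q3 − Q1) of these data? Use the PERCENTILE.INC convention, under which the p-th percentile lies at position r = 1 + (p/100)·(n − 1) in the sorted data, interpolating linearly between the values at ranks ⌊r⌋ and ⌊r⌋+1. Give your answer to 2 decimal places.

Sorted: 3.5, 4.7, 5.2, 5.7, 8.5, 8.8, 9.2, 10.8, 12.6, 14.1, 16.1, 16.5, 18.4, 19.6.
n = 14.
P25: r = 4.25; ranks 4–5 are 5.7, 8.5; interpolating gives 6.4.
P75: r = 10.75; ranks 10–11 are 14.1, 16.1; interpolating gives 15.6.
Difference: 15.6 − 6.4 = 9.2.

9.20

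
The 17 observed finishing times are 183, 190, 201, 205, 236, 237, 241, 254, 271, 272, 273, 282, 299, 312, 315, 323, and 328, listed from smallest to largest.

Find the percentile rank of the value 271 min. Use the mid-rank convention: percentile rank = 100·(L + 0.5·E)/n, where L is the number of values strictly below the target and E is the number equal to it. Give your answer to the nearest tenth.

Count below 271: L = 8; count equal: E = 1; n = 17.
Percentile rank = 100·(8 + 0.5·1)/17 = 100·8.5/17 = 50.

50.0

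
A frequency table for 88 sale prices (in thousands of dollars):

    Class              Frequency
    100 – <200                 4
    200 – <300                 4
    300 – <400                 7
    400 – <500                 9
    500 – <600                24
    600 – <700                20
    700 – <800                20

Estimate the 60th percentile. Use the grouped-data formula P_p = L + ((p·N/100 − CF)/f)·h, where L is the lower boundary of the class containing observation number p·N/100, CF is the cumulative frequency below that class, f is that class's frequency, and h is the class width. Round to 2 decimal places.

N = 88; target position k = 60/100 · 88 = 52.8.
Cumulative frequencies: 4, 8, 15, 24, 48, 68, 88.
Observation 52.8 falls in the class 600 – <700.
L = 600, CF = 48, f = 20, h = 100.
P60 = 600 + ((52.8 − 48)/20)·100 = 600 + 24 = 624.

624.00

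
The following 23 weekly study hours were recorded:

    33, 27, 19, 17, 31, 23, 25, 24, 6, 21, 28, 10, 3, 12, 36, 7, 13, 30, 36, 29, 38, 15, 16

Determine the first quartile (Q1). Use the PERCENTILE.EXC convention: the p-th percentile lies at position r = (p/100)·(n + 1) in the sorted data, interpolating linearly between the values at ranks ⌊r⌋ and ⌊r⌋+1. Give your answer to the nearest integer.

13

Sorted: 3, 6, 7, 10, 12, 13, 15, 16, 17, 19, 21, 23, 24, 25, 27, 28, 29, 30, 31, 33, 36, 36, 38.
n = 23.
r = (25/100)·(23 + 1) = 6.
r is an integer, so P25 is the value at rank 6: 13.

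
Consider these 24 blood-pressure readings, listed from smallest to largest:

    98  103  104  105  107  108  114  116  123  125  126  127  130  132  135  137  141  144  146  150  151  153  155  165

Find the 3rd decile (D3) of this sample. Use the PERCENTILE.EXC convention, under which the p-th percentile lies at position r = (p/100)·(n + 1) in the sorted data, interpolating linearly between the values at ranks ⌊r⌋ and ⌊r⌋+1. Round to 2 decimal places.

n = 24.
r = (30/100)·(24 + 1) = 7.5.
Rank 7 is 114 and rank 8 is 116.
Interpolate: 114 + 0.5·(116 − 114) = 114 + 0.5·2 = 115.

115.00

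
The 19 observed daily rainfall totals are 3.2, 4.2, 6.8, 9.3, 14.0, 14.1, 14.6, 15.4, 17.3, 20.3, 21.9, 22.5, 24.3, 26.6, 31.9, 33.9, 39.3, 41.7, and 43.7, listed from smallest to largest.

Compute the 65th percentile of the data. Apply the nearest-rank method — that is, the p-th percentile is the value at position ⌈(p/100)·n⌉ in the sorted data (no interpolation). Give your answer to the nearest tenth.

24.3

n = 19.
Position = ⌈65/100 · 19⌉ = ⌈12.35⌉ = 13.
The value at rank 13 is 24.3.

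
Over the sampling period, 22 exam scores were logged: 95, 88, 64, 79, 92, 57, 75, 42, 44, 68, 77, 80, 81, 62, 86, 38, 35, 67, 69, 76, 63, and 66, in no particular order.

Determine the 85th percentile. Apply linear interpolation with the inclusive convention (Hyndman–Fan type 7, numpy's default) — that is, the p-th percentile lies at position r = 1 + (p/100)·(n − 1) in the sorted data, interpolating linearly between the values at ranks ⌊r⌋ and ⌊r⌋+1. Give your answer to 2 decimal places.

Sorted: 35, 38, 42, 44, 57, 62, 63, 64, 66, 67, 68, 69, 75, 76, 77, 79, 80, 81, 86, 88, 92, 95.
n = 22.
r = 1 + (85/100)·(22 − 1) = 1 + 17.85 = 18.85.
Rank 18 is 81 and rank 19 is 86.
Interpolate: 81 + 0.85·(86 − 81) = 81 + 0.85·5 = 85.25.

85.25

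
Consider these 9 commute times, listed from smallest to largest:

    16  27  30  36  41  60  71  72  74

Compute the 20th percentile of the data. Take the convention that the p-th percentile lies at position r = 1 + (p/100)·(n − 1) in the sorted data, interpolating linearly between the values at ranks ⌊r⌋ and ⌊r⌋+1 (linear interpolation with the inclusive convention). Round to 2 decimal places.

n = 9.
r = 1 + (20/100)·(9 − 1) = 1 + 1.6 = 2.6.
Rank 2 is 27 and rank 3 is 30.
Interpolate: 27 + 0.6·(30 − 27) = 27 + 0.6·3 = 28.8.

28.80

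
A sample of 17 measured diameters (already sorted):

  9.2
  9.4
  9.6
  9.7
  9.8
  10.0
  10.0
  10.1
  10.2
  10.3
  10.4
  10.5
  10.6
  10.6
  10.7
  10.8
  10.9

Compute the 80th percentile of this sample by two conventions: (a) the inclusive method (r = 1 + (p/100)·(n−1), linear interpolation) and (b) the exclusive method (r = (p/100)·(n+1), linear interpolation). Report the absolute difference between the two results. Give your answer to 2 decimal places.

n = 17.
(a) r = 13.8; between ranks 13 (10.6) and 14 (10.6): 10.6.
(b) r = 14.4; between ranks 14 (10.6) and 15 (10.7): 10.64.
|10.6 − 10.64| = 0.04.

0.04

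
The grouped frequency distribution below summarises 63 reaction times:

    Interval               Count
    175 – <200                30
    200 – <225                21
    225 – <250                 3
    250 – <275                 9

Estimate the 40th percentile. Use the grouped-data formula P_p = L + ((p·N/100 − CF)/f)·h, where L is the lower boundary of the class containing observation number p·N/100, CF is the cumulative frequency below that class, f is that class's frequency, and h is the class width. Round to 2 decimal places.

196.00

N = 63; target position k = 40/100 · 63 = 25.2.
Cumulative frequencies: 30, 51, 54, 63.
Observation 25.2 falls in the class 175 – <200.
L = 175, CF = 0, f = 30, h = 25.
P40 = 175 + ((25.2 − 0)/30)·25 = 175 + 21 = 196.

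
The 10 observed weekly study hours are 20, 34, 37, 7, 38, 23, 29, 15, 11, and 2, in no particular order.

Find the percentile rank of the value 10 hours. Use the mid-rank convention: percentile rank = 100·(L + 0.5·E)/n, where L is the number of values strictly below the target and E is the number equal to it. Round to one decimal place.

20.0

Sorted: 2, 7, 11, 15, 20, 23, 29, 34, 37, 38.
Count below 10: L = 2; count equal: E = 0; n = 10.
Percentile rank = 100·(2 + 0.5·0)/10 = 100·2/10 = 20.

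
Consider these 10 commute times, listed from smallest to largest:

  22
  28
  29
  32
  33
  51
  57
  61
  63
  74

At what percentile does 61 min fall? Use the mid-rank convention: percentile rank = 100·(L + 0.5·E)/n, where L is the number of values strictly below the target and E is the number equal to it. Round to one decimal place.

Count below 61: L = 7; count equal: E = 1; n = 10.
Percentile rank = 100·(7 + 0.5·1)/10 = 100·7.5/10 = 75.

75.0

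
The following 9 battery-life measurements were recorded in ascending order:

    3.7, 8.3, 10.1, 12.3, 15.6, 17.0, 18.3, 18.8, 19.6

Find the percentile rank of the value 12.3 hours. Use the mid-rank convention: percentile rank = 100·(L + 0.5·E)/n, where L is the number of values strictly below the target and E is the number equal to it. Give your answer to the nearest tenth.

Count below 12.3: L = 3; count equal: E = 1; n = 9.
Percentile rank = 100·(3 + 0.5·1)/9 = 100·3.5/9 = 38.89.

38.9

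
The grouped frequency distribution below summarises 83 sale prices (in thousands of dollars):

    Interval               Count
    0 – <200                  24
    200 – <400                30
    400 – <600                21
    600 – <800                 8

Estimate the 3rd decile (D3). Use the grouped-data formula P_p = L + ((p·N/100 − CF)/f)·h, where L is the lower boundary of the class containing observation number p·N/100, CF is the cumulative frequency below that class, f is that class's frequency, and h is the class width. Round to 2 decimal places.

N = 83; target position k = 30/100 · 83 = 24.9.
Cumulative frequencies: 24, 54, 75, 83.
Observation 24.9 falls in the class 200 – <400.
L = 200, CF = 24, f = 30, h = 200.
P30 = 200 + ((24.9 − 24)/30)·200 = 200 + 6 = 206.

206.00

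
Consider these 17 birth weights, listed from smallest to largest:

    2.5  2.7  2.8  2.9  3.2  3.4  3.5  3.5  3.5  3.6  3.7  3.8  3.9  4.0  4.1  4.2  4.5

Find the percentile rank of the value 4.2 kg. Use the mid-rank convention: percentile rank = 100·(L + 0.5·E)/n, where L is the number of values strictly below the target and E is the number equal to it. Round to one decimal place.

91.2

Count below 4.2: L = 15; count equal: E = 1; n = 17.
Percentile rank = 100·(15 + 0.5·1)/17 = 100·15.5/17 = 91.18.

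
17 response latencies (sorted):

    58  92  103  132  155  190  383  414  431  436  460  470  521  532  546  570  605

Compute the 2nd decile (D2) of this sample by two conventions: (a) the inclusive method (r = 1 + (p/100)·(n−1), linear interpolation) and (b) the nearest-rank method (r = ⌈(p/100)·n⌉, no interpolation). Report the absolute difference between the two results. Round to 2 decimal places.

4.60

n = 17.
(a) r = 4.2; between ranks 4 (132) and 5 (155): 136.6.
(b) the nearest-rank method: rank 4 → 132.
|136.6 − 132| = 4.6.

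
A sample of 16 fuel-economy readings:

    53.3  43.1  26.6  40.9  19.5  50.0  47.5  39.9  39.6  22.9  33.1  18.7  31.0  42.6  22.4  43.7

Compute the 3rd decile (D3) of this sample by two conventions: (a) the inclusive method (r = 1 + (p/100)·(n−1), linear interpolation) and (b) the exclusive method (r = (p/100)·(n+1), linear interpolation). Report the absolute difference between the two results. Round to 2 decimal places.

Sorted: 18.7, 19.5, 22.4, 22.9, 26.6, 31.0, 33.1, 39.6, 39.9, 40.9, 42.6, 43.1, 43.7, 47.5, 50.0, 53.3.
n = 16.
(a) r = 5.5; between ranks 5 (26.6) and 6 (31.0): 28.8.
(b) r = 5.1; between ranks 5 (26.6) and 6 (31.0): 27.04.
|28.8 − 27.04| = 1.76.

1.76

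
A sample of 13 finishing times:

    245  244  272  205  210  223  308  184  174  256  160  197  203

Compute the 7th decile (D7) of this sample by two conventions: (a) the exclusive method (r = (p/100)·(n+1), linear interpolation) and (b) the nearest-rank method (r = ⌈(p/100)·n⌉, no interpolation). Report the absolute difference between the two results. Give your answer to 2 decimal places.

Sorted: 160, 174, 184, 197, 203, 205, 210, 223, 244, 245, 256, 272, 308.
n = 13.
(a) r = 9.8; between ranks 9 (244) and 10 (245): 244.8.
(b) the nearest-rank method: rank 10 → 245.
|244.8 − 245| = 0.2.

0.20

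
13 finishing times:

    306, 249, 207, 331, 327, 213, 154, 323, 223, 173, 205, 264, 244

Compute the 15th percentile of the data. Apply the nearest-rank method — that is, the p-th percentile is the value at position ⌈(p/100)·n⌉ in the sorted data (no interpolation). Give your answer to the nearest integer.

173

Sorted: 154, 173, 205, 207, 213, 223, 244, 249, 264, 306, 323, 327, 331.
n = 13.
Position = ⌈15/100 · 13⌉ = ⌈1.95⌉ = 2.
The value at rank 2 is 173.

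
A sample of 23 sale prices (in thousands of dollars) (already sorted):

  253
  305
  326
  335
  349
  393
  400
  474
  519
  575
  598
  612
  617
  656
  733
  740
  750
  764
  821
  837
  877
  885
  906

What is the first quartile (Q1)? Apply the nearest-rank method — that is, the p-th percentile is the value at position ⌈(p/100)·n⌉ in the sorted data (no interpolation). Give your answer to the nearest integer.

393

n = 23.
Position = ⌈25/100 · 23⌉ = ⌈5.75⌉ = 6.
The value at rank 6 is 393.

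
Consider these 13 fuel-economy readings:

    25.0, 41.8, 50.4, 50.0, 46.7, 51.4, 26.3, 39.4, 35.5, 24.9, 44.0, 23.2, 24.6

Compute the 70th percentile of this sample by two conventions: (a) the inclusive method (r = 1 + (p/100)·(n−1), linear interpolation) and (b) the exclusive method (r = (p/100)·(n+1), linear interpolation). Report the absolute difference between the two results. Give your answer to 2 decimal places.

1.08

Sorted: 23.2, 24.6, 24.9, 25.0, 26.3, 35.5, 39.4, 41.8, 44.0, 46.7, 50.0, 50.4, 51.4.
n = 13.
(a) r = 9.4; between ranks 9 (44.0) and 10 (46.7): 45.08.
(b) r = 9.8; between ranks 9 (44.0) and 10 (46.7): 46.16.
|45.08 − 46.16| = 1.08.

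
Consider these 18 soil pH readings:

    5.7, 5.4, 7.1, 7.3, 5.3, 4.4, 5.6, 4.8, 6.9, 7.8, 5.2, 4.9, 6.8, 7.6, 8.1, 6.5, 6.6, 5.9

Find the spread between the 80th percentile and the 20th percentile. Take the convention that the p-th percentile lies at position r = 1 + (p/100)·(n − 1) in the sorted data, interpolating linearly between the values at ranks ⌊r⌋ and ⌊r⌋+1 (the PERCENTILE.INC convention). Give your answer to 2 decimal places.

Sorted: 4.4, 4.8, 4.9, 5.2, 5.3, 5.4, 5.6, 5.7, 5.9, 6.5, 6.6, 6.8, 6.9, 7.1, 7.3, 7.6, 7.8, 8.1.
n = 18.
P20: r = 4.4; ranks 4–5 are 5.2, 5.3; interpolating gives 5.24.
P80: r = 14.6; ranks 14–15 are 7.1, 7.3; interpolating gives 7.22.
Difference: 7.22 − 5.24 = 1.98.

1.98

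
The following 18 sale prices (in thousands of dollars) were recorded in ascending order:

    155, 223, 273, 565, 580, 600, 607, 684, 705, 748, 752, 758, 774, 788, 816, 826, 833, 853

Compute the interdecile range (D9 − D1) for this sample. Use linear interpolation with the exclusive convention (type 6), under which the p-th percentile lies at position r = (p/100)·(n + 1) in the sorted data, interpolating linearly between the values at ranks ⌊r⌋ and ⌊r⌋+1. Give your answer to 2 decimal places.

618.80

n = 18.
P10: r = 1.9; ranks 1–2 are 155, 223; interpolating gives 216.2.
P90: r = 17.1; ranks 17–18 are 833, 853; interpolating gives 835.
Difference: 835 − 216.2 = 618.8.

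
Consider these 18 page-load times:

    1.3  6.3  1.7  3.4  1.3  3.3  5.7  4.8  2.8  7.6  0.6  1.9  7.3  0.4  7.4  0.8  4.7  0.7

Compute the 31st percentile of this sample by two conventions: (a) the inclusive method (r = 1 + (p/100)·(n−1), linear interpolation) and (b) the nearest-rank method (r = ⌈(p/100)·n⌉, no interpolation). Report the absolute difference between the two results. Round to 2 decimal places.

Sorted: 0.4, 0.6, 0.7, 0.8, 1.3, 1.3, 1.7, 1.9, 2.8, 3.3, 3.4, 4.7, 4.8, 5.7, 6.3, 7.3, 7.4, 7.6.
n = 18.
(a) r = 6.27; between ranks 6 (1.3) and 7 (1.7): 1.408.
(b) the nearest-rank method: rank 6 → 1.3.
|1.408 − 1.3| = 0.108.

0.11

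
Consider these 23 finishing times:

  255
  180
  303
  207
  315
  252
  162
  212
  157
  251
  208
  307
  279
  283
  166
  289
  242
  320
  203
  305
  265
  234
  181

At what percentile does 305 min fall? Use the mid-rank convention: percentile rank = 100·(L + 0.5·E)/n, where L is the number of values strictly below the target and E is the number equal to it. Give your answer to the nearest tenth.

84.8

Sorted: 157, 162, 166, 180, 181, 203, 207, 208, 212, 234, 242, 251, 252, 255, 265, 279, 283, 289, 303, 305, 307, 315, 320.
Count below 305: L = 19; count equal: E = 1; n = 23.
Percentile rank = 100·(19 + 0.5·1)/23 = 100·19.5/23 = 84.78.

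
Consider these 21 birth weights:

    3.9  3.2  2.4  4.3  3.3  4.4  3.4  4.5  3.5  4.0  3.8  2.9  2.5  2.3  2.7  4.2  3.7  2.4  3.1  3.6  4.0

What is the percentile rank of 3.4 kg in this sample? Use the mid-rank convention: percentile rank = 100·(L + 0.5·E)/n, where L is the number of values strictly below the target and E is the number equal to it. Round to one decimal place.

45.2

Sorted: 2.3, 2.4, 2.4, 2.5, 2.7, 2.9, 3.1, 3.2, 3.3, 3.4, 3.5, 3.6, 3.7, 3.8, 3.9, 4.0, 4.0, 4.2, 4.3, 4.4, 4.5.
Count below 3.4: L = 9; count equal: E = 1; n = 21.
Percentile rank = 100·(9 + 0.5·1)/21 = 100·9.5/21 = 45.24.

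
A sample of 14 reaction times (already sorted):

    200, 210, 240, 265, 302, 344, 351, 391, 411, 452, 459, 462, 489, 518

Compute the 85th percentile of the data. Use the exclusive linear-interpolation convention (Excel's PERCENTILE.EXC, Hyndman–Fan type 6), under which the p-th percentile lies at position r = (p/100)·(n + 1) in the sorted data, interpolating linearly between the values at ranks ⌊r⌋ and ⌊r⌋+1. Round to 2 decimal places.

482.25

n = 14.
r = (85/100)·(14 + 1) = 12.75.
Rank 12 is 462 and rank 13 is 489.
Interpolate: 462 + 0.75·(489 − 462) = 462 + 0.75·27 = 482.25.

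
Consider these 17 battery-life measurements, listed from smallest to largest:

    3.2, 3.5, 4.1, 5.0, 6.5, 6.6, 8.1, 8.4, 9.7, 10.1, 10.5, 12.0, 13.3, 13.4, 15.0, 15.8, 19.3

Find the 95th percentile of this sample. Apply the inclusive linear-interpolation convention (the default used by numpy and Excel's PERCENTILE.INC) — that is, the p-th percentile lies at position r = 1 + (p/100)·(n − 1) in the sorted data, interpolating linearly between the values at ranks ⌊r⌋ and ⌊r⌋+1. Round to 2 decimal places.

16.50

n = 17.
r = 1 + (95/100)·(17 − 1) = 1 + 15.2 = 16.2.
Rank 16 is 15.8 and rank 17 is 19.3.
Interpolate: 15.8 + 0.2·(19.3 − 15.8) = 15.8 + 0.2·3.5 = 16.5.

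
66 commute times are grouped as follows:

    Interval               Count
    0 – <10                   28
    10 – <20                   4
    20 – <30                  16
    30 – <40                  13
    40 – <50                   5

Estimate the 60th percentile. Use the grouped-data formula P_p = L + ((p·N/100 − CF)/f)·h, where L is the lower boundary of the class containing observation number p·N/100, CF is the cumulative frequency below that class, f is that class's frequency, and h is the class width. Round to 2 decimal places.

24.75

N = 66; target position k = 60/100 · 66 = 39.6.
Cumulative frequencies: 28, 32, 48, 61, 66.
Observation 39.6 falls in the class 20 – <30.
L = 20, CF = 32, f = 16, h = 10.
P60 = 20 + ((39.6 − 32)/16)·10 = 20 + 4.75 = 24.75.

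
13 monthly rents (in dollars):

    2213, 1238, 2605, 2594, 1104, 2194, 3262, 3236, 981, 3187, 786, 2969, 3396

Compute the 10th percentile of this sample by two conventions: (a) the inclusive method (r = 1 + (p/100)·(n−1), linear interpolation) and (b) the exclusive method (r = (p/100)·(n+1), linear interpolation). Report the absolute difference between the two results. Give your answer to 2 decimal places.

Sorted: 786, 981, 1104, 1238, 2194, 2213, 2594, 2605, 2969, 3187, 3236, 3262, 3396.
n = 13.
(a) r = 2.2; between ranks 2 (981) and 3 (1104): 1005.6.
(b) r = 1.4; between ranks 1 (786) and 2 (981): 864.
|1005.6 − 864| = 141.6.

141.60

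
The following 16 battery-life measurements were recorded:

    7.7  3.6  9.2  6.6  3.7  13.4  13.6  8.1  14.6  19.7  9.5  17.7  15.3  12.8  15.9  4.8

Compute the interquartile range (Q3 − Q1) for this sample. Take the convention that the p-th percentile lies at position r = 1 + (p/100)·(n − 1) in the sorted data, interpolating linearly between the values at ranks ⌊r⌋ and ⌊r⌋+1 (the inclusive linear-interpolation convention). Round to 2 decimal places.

7.35

Sorted: 3.6, 3.7, 4.8, 6.6, 7.7, 8.1, 9.2, 9.5, 12.8, 13.4, 13.6, 14.6, 15.3, 15.9, 17.7, 19.7.
n = 16.
P25: r = 4.75; ranks 4–5 are 6.6, 7.7; interpolating gives 7.425.
P75: r = 12.25; ranks 12–13 are 14.6, 15.3; interpolating gives 14.775.
Difference: 14.775 − 7.425 = 7.35.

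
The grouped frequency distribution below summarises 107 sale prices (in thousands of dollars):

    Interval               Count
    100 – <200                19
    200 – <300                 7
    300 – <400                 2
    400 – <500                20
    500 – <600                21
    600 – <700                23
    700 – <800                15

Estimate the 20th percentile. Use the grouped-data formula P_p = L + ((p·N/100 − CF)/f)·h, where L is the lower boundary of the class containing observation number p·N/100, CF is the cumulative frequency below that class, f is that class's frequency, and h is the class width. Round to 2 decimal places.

234.29

N = 107; target position k = 20/100 · 107 = 21.4.
Cumulative frequencies: 19, 26, 28, 48, 69, 92, 107.
Observation 21.4 falls in the class 200 – <300.
L = 200, CF = 19, f = 7, h = 100.
P20 = 200 + ((21.4 − 19)/7)·100 = 200 + 34.2857 = 234.286.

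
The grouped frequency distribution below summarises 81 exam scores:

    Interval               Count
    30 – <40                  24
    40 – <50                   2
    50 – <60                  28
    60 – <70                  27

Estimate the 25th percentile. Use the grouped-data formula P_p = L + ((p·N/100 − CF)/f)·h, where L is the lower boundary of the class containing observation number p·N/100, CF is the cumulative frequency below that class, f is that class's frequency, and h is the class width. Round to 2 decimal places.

N = 81; target position k = 25/100 · 81 = 20.25.
Cumulative frequencies: 24, 26, 54, 81.
Observation 20.25 falls in the class 30 – <40.
L = 30, CF = 0, f = 24, h = 10.
P25 = 30 + ((20.25 − 0)/24)·10 = 30 + 8.4375 = 38.4375.

38.44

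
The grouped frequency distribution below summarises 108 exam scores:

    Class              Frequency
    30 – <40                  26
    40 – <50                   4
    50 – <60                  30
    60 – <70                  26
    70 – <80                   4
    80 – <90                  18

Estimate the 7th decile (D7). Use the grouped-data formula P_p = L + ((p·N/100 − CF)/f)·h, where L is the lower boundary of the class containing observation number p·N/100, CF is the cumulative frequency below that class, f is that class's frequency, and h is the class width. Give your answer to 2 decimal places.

66.00

N = 108; target position k = 70/100 · 108 = 75.6.
Cumulative frequencies: 26, 30, 60, 86, 90, 108.
Observation 75.6 falls in the class 60 – <70.
L = 60, CF = 60, f = 26, h = 10.
P70 = 60 + ((75.6 − 60)/26)·10 = 60 + 6 = 66.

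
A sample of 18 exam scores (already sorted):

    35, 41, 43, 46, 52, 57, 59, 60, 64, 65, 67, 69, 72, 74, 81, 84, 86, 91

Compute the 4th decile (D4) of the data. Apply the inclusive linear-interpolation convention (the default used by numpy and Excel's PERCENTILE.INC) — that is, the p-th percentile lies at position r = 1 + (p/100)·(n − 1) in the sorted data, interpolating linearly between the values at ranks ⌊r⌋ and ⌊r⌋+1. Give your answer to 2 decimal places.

n = 18.
r = 1 + (40/100)·(18 − 1) = 1 + 6.8 = 7.8.
Rank 7 is 59 and rank 8 is 60.
Interpolate: 59 + 0.8·(60 − 59) = 59 + 0.8·1 = 59.8.

59.80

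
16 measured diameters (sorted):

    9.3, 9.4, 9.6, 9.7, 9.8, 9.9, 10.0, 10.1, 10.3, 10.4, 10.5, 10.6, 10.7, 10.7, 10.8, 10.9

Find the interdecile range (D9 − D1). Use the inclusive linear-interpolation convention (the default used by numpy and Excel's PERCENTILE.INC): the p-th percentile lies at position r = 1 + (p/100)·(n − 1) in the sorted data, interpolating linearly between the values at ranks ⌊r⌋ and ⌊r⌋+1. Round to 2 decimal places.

1.25

n = 16.
P10: r = 2.5; ranks 2–3 are 9.4, 9.6; interpolating gives 9.5.
P90: r = 14.5; ranks 14–15 are 10.7, 10.8; interpolating gives 10.75.
Difference: 10.75 − 9.5 = 1.25.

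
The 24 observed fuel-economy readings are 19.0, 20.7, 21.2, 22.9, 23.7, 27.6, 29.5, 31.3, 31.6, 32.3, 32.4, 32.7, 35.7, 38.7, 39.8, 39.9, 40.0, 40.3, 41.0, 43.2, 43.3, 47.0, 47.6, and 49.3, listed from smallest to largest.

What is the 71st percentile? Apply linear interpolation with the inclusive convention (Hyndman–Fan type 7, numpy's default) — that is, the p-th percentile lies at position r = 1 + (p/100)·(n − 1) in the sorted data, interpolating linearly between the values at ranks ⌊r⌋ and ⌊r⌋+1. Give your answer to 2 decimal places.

40.10

n = 24.
r = 1 + (71/100)·(24 − 1) = 1 + 16.33 = 17.33.
Rank 17 is 40.0 and rank 18 is 40.3.
Interpolate: 40.0 + 0.33·(40.3 − 40.0) = 40.0 + 0.33·0.3 = 40.099.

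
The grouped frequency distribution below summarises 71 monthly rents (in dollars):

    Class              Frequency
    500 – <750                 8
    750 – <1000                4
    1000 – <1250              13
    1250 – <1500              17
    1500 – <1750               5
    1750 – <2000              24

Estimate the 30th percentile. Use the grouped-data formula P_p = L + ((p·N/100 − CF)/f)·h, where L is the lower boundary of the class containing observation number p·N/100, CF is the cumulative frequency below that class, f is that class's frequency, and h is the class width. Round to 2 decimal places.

N = 71; target position k = 30/100 · 71 = 21.3.
Cumulative frequencies: 8, 12, 25, 42, 47, 71.
Observation 21.3 falls in the class 1000 – <1250.
L = 1000, CF = 12, f = 13, h = 250.
P30 = 1000 + ((21.3 − 12)/13)·250 = 1000 + 178.846 = 1178.85.

1178.85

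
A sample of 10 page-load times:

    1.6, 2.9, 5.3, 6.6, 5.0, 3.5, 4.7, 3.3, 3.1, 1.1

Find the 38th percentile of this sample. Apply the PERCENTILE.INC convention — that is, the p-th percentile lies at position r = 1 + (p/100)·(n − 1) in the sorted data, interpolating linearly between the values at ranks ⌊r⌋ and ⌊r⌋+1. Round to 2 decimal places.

Sorted: 1.1, 1.6, 2.9, 3.1, 3.3, 3.5, 4.7, 5.0, 5.3, 6.6.
n = 10.
r = 1 + (38/100)·(10 − 1) = 1 + 3.42 = 4.42.
Rank 4 is 3.1 and rank 5 is 3.3.
Interpolate: 3.1 + 0.42·(3.3 − 3.1) = 3.1 + 0.42·0.2 = 3.184.

3.18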